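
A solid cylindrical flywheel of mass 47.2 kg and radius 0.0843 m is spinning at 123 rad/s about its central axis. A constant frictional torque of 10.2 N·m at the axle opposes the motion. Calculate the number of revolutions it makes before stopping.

≈ 19.8 revolutions

I = ½MR² = (1/2)(47.2)(0.0843)² = 0.1677 kg·m².
The net torque has magnitude 10.2 N·m, opposing ω.
|α| = τ/I = 10.20/0.1677 = 60.82 rad/s² (deceleration).
ω² = ω₀² − 2|α|θ with ω = 0 ⇒ θ = ω₀²/(2|α|) = 124.4 rad = 19.80 rev.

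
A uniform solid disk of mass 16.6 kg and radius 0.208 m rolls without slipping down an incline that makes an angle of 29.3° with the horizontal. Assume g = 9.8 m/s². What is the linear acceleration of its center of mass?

a ≈ 3.20 m/s²

Translation along the incline: Mg sinθ − f = Ma.
Rotation about the center: fR = Iα with I = ½MR². No-slip gives a = αR, so f = (I/R²)a = (1/2)M a.
Substituting: Mg sinθ = (1 + 0.5000)Ma, so a = g sinθ/(1 + 0.5000) = (9.8) sin 29.3° / 1.500 = 3.197 m/s².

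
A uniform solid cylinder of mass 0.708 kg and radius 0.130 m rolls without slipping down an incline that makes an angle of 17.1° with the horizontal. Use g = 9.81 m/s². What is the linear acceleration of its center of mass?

a ≈ 1.92 m/s²

Translation along the incline: Mg sinθ − f = Ma.
Rotation about the center: fR = Iα with I = ½MR². No-slip gives a = αR, so f = (I/R²)a = (1/2)M a.
Substituting: Mg sinθ = (1 + 0.5000)Ma, so a = g sinθ/(1 + 0.5000) = (9.81) sin 17.1° / 1.500 = 1.923 m/s².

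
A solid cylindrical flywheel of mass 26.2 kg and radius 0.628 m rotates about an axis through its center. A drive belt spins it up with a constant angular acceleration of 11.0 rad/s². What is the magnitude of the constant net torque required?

I = ½MR² = (1/2)(26.2)(0.628)² = 5.166 kg·m².
τ = Iα = (5.166)(11.00) = 56.83 N·m.

τ ≈ 56.8 N·m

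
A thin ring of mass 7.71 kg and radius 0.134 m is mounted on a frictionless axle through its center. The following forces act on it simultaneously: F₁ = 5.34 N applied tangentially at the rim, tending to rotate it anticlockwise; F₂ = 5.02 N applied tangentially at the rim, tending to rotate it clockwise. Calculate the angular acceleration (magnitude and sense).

I = MR² = (7.71)(0.134)² = 0.1384 kg·m².
Taking anticlockwise as positive: τ₁ = +(5.34)(0.134) = +0.7156 N·m; τ₂ = −(5.02)(0.134) = −0.6727 N·m.
Net torque τ = 0.04288 N·m.
α = τ/I = 0.04288/0.1384 = 0.3097 rad/s².

α ≈ 0.310 rad/s², anticlockwise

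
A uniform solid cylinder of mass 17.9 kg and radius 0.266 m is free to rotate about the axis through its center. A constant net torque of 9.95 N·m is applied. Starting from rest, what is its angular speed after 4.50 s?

ω ≈ 70.7 rad/s

I = ½MR² = (1/2)(17.9)(0.266)² = 0.6333 kg·m².
α = τ/I = 9.95/0.6333 = 15.71 rad/s².
ω = ω₀ + αt = 0 + (15.71)(4.50) = 70.70 rad/s.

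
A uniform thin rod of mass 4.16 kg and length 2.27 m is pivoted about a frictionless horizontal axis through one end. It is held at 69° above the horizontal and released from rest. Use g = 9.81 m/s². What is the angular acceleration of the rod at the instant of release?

α ≈ 2.32 rad/s²

About the pivot, I = (1/3)ML² = (1/3)(4.16)(2.27)² = 7.145 kg·m².
The weight acts at the center, a distance L/2 = 1.135 m from the pivot; τ = Mg(L/2) cos 69° = 16.60 N·m.
α = τ/I = 16.60/7.145 = 2.323 rad/s².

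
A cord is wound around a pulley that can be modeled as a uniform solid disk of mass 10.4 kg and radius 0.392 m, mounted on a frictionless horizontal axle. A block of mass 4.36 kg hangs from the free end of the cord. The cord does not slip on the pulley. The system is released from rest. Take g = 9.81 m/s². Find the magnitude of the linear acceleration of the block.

I = ½MR² = (1/2)(10.4)(0.392)² = 0.7991 kg·m².
Block: mg − T = ma. Pulley: TR = Iα. No-slip: a = αR, so T = (I/R²)a = 5.200·a.
Then mg = (m + 5.200)a, so a = (4.36)(9.81)/(4.36 + 5.200) = 4.474 m/s².

a ≈ 4.47 m/s²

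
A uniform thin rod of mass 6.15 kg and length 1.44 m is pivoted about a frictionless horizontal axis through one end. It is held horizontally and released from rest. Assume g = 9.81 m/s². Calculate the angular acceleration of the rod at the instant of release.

α ≈ 10.2 rad/s²

About the pivot, I = (1/3)ML² = (1/3)(6.15)(1.44)² = 4.251 kg·m².
The weight acts at the center, a distance L/2 = 0.7200 m from the pivot; τ = Mg(L/2) = 43.44 N·m.
α = τ/I = 43.44/4.251 = 10.22 rad/s².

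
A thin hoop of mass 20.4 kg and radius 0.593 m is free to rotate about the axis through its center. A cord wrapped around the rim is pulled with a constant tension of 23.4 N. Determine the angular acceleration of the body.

I = MR² = (20.4)(0.593)² = 7.174 kg·m².
τ = F R = (23.4)(0.593) = 13.88 N·m.
From τ = Iα: α = 13.88/7.174 = 1.934 rad/s².

α ≈ 1.93 rad/s²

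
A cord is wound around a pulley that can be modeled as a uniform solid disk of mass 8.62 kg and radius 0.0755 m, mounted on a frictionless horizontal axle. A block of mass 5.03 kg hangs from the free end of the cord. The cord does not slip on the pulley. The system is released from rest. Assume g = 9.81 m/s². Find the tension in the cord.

T ≈ 22.8 N

I = ½MR² = (1/2)(8.62)(0.0755)² = 0.02457 kg·m².
Block: mg − T = ma. Pulley: TR = Iα. No-slip: a = αR, so T = (I/R²)a = 4.310·a.
Then mg = (m + 4.310)a, so a = (5.03)(9.81)/(5.03 + 4.310) = 5.283 m/s².
T = 4.310·a = 22.77 N.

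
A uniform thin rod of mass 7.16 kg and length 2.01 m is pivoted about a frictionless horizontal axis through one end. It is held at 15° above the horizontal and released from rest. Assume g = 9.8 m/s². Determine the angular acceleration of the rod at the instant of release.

α ≈ 7.06 rad/s²

About the pivot, I = (1/3)ML² = (1/3)(7.16)(2.01)² = 9.642 kg·m².
The weight acts at the center, a distance L/2 = 1.005 m from the pivot; τ = Mg(L/2) cos 15° = 68.12 N·m.
α = τ/I = 68.12/9.642 = 7.064 rad/s².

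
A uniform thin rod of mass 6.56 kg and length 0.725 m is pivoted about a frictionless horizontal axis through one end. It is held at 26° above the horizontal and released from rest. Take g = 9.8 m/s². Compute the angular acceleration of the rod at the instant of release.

About the pivot, I = (1/3)ML² = (1/3)(6.56)(0.725)² = 1.149 kg·m².
The weight acts at the center, a distance L/2 = 0.3625 m from the pivot; τ = Mg(L/2) cos 26° = 20.95 N·m.
α = τ/I = 20.95/1.149 = 18.22 rad/s².
(Equivalently α = (3g/(2L)) cos 26° = 18.22 rad/s².)

α ≈ 18.2 rad/s²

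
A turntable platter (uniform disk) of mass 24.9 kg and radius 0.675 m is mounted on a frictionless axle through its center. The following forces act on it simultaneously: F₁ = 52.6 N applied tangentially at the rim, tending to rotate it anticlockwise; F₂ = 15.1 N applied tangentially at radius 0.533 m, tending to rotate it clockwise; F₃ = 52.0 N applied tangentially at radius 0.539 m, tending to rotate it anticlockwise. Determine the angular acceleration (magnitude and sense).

I = ½MR² = (1/2)(24.9)(0.675)² = 5.673 kg·m².
Taking anticlockwise as positive: τ₁ = +(52.6)(0.675) = +35.51 N·m; τ₂ = −(15.1)(0.533) = −8.048 N·m; τ₃ = +(52.0)(0.539) = +28.03 N·m.
Net torque τ = 55.48 N·m.
α = τ/I = 55.48/5.673 = 9.781 rad/s².

α ≈ 9.78 rad/s², anticlockwise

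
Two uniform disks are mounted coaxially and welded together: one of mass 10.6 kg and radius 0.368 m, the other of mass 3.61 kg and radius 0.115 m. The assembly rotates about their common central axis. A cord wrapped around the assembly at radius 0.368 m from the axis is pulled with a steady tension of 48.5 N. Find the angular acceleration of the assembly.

I = ½M₁R₁² + ½M₂R₂² = ½(10.6)(0.368)² + ½(3.61)(0.115)² = 0.7416 kg·m².
τ = F r = (48.5)(0.368) = 17.85 N·m.
α = τ/I = 17.85/0.7416 = 24.07 rad/s².

α ≈ 24.1 rad/s²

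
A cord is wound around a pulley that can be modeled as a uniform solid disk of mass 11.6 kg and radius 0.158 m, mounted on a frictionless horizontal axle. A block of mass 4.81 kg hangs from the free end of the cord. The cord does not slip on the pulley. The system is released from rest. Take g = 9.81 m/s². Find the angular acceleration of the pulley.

I = ½MR² = (1/2)(11.6)(0.158)² = 0.1448 kg·m².
Block: mg − T = ma. Pulley: TR = Iα. No-slip: a = αR, so T = (I/R²)a = 5.800·a.
Then mg = (m + 5.800)a, so a = (4.81)(9.81)/(4.81 + 5.800) = 4.447 m/s².
α = a/R = 4.447/0.158 = 28.15 rad/s².

α ≈ 28.1 rad/s²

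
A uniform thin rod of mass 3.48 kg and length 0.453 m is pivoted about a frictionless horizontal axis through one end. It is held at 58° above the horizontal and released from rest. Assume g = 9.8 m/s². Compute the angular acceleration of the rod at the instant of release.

About the pivot, I = (1/3)ML² = (1/3)(3.48)(0.453)² = 0.2380 kg·m².
The weight acts at the center, a distance L/2 = 0.2265 m from the pivot; τ = Mg(L/2) cos 58° = 4.093 N·m.
α = τ/I = 4.093/0.2380 = 17.20 rad/s².
(Equivalently α = (3g/(2L)) cos 58° = 17.20 rad/s².)

α ≈ 17.2 rad/s²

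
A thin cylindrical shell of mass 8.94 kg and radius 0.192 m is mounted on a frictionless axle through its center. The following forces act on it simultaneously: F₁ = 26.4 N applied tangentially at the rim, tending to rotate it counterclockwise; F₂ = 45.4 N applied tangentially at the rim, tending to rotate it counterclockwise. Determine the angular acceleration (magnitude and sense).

I = MR² = (8.94)(0.192)² = 0.3296 kg·m².
Taking counterclockwise as positive: τ₁ = +(26.4)(0.192) = +5.069 N·m; τ₂ = +(45.4)(0.192) = +8.717 N·m.
Net torque τ = 13.79 N·m.
α = τ/I = 13.79/0.3296 = 41.83 rad/s².

α ≈ 41.8 rad/s², counterclockwise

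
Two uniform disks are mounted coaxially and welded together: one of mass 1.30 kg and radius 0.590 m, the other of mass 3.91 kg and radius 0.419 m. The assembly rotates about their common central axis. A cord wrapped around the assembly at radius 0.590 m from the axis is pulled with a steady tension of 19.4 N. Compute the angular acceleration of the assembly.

α ≈ 20.1 rad/s²

I = ½M₁R₁² + ½M₂R₂² = ½(1.30)(0.590)² + ½(3.91)(0.419)² = 0.5695 kg·m².
τ = F r = (19.4)(0.590) = 11.45 N·m.
α = τ/I = 11.45/0.5695 = 20.10 rad/s².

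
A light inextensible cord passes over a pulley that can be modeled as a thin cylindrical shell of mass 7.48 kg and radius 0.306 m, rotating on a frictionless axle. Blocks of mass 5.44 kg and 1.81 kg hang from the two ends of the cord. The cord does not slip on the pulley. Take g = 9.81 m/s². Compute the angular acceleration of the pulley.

I = MR² = (7.48)(0.306)² = 0.7004 kg·m².
Heavier block: m₁g − T₁ = m₁a. Lighter block: T₂ − m₂g = m₂a.
Pulley: (T₁ − T₂)R = Iα = I(a/R), so T₁ − T₂ = (I/R²)a = 1·M_p a = 7.480·a.
Adding the three: (m₁ − m₂)g = (m₁ + m₂ + 7.480)a, so a = (5.44 − 1.81)(9.81)/(5.44 + 1.81 + 7.480) = 2.418 m/s².
α = a/R = 2.418/0.306 = 7.900 rad/s².

α ≈ 7.90 rad/s²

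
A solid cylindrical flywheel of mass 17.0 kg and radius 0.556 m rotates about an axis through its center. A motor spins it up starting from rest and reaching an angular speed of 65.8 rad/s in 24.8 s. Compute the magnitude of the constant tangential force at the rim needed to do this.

F ≈ 12.5 N

I = ½MR² = (1/2)(17.0)(0.556)² = 2.628 kg·m².
α = Δω/Δt = (65.8 − 0)/24.8 = 2.653 rad/s².
The required torque is τ = Iα = (2.628)(2.653) = 6.972 N·m.
A tangential force at the rim gives τ = FR, so F = τ/R = 6.972/0.556 = 12.54 N.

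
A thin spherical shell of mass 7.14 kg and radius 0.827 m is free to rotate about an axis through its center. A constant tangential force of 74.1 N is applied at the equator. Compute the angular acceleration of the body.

α ≈ 18.8 rad/s²

I = (2/3)MR² = (2/3)(7.14)(0.827)² = 3.256 kg·m².
τ = F R = (74.1)(0.827) = 61.28 N·m.
From τ = Iα: α = 61.28/3.256 = 18.82 rad/s².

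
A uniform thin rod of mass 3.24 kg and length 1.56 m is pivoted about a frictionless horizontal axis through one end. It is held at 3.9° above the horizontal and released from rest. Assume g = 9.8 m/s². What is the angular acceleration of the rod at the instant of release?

About the pivot, I = (1/3)ML² = (1/3)(3.24)(1.56)² = 2.628 kg·m².
The weight acts at the center, a distance L/2 = 0.7800 m from the pivot; τ = Mg(L/2) cos 3.9° = 24.71 N·m.
α = τ/I = 24.71/2.628 = 9.401 rad/s².

α ≈ 9.40 rad/s²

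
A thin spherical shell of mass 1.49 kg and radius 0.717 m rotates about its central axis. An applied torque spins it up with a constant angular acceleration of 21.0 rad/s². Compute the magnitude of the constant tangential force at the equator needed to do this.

F ≈ 15.0 N

I = (2/3)MR² = (2/3)(1.49)(0.717)² = 0.5107 kg·m².
The required torque is τ = Iα = (0.5107)(21.00) = 10.72 N·m.
A tangential force at the equator gives τ = FR, so F = τ/R = 10.72/0.717 = 14.96 N.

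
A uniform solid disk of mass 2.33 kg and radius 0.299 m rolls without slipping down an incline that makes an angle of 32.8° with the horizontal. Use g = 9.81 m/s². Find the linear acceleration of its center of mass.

Translation along the incline: Mg sinθ − f = Ma.
Rotation about the center: fR = Iα with I = ½MR². No-slip gives a = αR, so f = (I/R²)a = (1/2)M a.
Substituting: Mg sinθ = (1 + 0.5000)Ma, so a = g sinθ/(1 + 0.5000) = (9.81) sin 32.8° / 1.500 = 3.543 m/s².

a ≈ 3.54 m/s²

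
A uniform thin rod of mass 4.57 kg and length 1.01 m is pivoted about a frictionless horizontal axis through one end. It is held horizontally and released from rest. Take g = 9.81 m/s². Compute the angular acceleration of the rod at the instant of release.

α ≈ 14.6 rad/s²

About the pivot, I = (1/3)ML² = (1/3)(4.57)(1.01)² = 1.554 kg·m².
The weight acts at the center, a distance L/2 = 0.5050 m from the pivot; τ = Mg(L/2) = 22.64 N·m.
α = τ/I = 22.64/1.554 = 14.57 rad/s².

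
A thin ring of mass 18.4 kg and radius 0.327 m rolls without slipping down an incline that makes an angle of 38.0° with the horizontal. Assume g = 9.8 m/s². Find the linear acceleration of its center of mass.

a ≈ 3.02 m/s²

Translation along the incline: Mg sinθ − f = Ma.
Rotation about the center: fR = Iα with I = MR². No-slip gives a = αR, so f = (I/R²)a = M a.
Substituting: Mg sinθ = (1 + 1.000)Ma, so a = g sinθ/(1 + 1.000) = (9.8) sin 38.0° / 2.000 = 3.017 m/s².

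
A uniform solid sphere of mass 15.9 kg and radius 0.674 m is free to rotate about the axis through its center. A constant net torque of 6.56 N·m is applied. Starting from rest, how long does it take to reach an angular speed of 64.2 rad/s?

t ≈ 28.3 s

I = (2/5)MR² = (2/5)(15.9)(0.674)² = 2.889 kg·m².
α = τ/I = 6.56/2.889 = 2.271 rad/s².
ω = αt ⇒ t = ω/α = 64.2/2.271 = 28.28 s.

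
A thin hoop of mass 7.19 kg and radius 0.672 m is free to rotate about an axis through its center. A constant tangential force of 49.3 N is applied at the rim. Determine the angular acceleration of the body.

I = MR² = (7.19)(0.672)² = 3.247 kg·m².
τ = F R = (49.3)(0.672) = 33.13 N·m.
From τ = Iα: α = 33.13/3.247 = 10.20 rad/s².

α ≈ 10.2 rad/s²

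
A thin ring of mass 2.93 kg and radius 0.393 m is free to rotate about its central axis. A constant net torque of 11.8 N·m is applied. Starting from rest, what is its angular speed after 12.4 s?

ω ≈ 323 rad/s

I = MR² = (2.93)(0.393)² = 0.4525 kg·m².
α = τ/I = 11.8/0.4525 = 26.08 rad/s².
ω = ω₀ + αt = 0 + (26.08)(12.4) = 323.3 rad/s.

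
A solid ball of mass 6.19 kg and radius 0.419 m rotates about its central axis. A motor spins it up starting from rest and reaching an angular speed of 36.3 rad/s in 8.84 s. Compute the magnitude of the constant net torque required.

τ ≈ 1.78 N·m

I = (2/5)MR² = (2/5)(6.19)(0.419)² = 0.4347 kg·m².
α = Δω/Δt = (36.3 − 0)/8.84 = 4.106 rad/s².
τ = Iα = (0.4347)(4.106) = 1.785 N·m.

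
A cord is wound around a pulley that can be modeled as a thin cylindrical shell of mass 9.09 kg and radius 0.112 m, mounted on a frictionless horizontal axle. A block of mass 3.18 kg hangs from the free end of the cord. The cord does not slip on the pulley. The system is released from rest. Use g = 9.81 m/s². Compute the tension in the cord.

I = MR² = (9.09)(0.112)² = 0.1140 kg·m².
Block: mg − T = ma. Pulley: TR = Iα. No-slip: a = αR, so T = (I/R²)a = 9.090·a.
Then mg = (m + 9.090)a, so a = (3.18)(9.81)/(3.18 + 9.090) = 2.542 m/s².
T = 9.090·a = 23.11 N.

T ≈ 23.1 N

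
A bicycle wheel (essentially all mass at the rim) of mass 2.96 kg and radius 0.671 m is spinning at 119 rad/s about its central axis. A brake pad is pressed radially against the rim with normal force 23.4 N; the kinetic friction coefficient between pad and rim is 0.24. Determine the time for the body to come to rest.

t ≈ 42.1 s

I = MR² = (2.96)(0.671)² = 1.333 kg·m².
Friction force f = μN = (0.24)(23.4) = 5.616 N at the rim; torque magnitude τ = fR = 3.768 N·m, opposing ω.
|α| = τ/I = 3.768/1.333 = 2.828 rad/s² (deceleration).
0 = ω₀ − |α|t ⇒ t = ω₀/|α| = 119/2.828 = 42.09 s.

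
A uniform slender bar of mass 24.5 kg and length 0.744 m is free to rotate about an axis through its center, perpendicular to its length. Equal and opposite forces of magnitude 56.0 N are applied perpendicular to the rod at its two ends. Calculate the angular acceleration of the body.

I = (1/12)ML² = (1/12)(24.5)(0.744)² = 1.130 kg·m².
The couple gives τ = F·(L/2) + F·(L/2) = F L = (56.0)(0.744) = 41.66 N·m.
From τ = Iα: α = 41.66/1.130 = 36.87 rad/s².

α ≈ 36.9 rad/s²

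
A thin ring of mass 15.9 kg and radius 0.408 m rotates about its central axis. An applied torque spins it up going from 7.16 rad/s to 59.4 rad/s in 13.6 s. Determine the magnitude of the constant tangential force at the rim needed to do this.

I = MR² = (15.9)(0.408)² = 2.647 kg·m².
α = Δω/Δt = (59.4 − 7.16)/13.6 = 3.841 rad/s².
The required torque is τ = Iα = (2.647)(3.841) = 10.17 N·m.
A tangential force at the rim gives τ = FR, so F = τ/R = 10.17/0.408 = 24.92 N.

F ≈ 24.9 N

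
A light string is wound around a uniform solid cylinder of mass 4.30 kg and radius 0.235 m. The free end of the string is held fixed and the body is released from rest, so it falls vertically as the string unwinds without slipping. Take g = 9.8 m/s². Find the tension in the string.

T ≈ 14.0 N

Translation: Mg − T = Ma. Rotation about the center: TR = Iα with I = ½MR².
With a = αR: T = (I/R²)a = (1/2)M a, so Mg = (1 + 0.5000)Ma.
a = g/(1 + 0.5000) = 9.8/1.500 = 6.533 m/s².
T = 0.5000·M·a = (0.5000)(4.30)(6.533) = 14.05 N.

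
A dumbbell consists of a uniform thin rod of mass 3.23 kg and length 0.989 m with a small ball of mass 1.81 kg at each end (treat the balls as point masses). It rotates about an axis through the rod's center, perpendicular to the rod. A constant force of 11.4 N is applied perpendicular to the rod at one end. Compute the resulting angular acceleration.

I_rod = (1/12)ML² = (1/12)(3.23)(0.989)² = 0.2633 kg·m².
I_balls = 2·m·(L/2)² = 2(1.81)(0.4945)² = 0.8852 kg·m².
Total I = 1.148 kg·m².
τ = F·(L/2) = (11.4)(0.494) = 5.637 N·m.
α = τ/I = 5.637/1.148 = 4.909 rad/s².

α ≈ 4.91 rad/s²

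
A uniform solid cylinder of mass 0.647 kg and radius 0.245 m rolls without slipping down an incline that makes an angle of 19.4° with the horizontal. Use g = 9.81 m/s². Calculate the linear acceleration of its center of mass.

Translation along the incline: Mg sinθ − f = Ma.
Rotation about the center: fR = Iα with I = ½MR². No-slip gives a = αR, so f = (I/R²)a = (1/2)M a.
Substituting: Mg sinθ = (1 + 0.5000)Ma, so a = g sinθ/(1 + 0.5000) = (9.81) sin 19.4° / 1.500 = 2.172 m/s².

a ≈ 2.17 m/s²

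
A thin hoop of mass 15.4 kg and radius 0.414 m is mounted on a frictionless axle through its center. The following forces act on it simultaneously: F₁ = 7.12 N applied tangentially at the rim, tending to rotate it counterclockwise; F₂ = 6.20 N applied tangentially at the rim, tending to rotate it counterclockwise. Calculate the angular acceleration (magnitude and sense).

α ≈ 2.09 rad/s², counterclockwise

I = MR² = (15.4)(0.414)² = 2.639 kg·m².
Taking counterclockwise as positive: τ₁ = +(7.12)(0.414) = +2.948 N·m; τ₂ = +(6.20)(0.414) = +2.567 N·m.
Net torque τ = 5.514 N·m.
α = τ/I = 5.514/2.639 = 2.089 rad/s².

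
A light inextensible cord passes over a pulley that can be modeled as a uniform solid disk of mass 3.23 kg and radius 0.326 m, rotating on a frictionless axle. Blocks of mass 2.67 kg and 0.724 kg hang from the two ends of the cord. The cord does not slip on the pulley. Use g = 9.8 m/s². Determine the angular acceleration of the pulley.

α ≈ 11.7 rad/s²

I = ½MR² = (1/2)(3.23)(0.326)² = 0.1716 kg·m².
Heavier block: m₁g − T₁ = m₁a. Lighter block: T₂ − m₂g = m₂a.
Pulley: (T₁ − T₂)R = Iα = I(a/R), so T₁ − T₂ = (I/R²)a = (1/2)M_p a = 1.615·a.
Adding the three: (m₁ − m₂)g = (m₁ + m₂ + 1.615)a, so a = (2.67 − 0.724)(9.8)/(2.67 + 0.724 + 1.615) = 3.807 m/s².
α = a/R = 3.807/0.326 = 11.68 rad/s².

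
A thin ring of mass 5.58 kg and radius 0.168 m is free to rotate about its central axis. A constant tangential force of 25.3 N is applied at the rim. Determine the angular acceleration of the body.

I = MR² = (5.58)(0.168)² = 0.1575 kg·m².
τ = F R = (25.3)(0.168) = 4.250 N·m.
Newton's second law for rotation, τ = Iα, gives α = τ/I = 4.250/0.1575 = 26.99 rad/s².

α ≈ 27.0 rad/s²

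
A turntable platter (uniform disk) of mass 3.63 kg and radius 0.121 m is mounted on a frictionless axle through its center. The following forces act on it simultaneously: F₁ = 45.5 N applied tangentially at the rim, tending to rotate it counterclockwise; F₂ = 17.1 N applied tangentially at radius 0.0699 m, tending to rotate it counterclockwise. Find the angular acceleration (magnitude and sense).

I = ½MR² = (1/2)(3.63)(0.121)² = 0.02657 kg·m².
Taking counterclockwise as positive: τ₁ = +(45.5)(0.121) = +5.505 N·m; τ₂ = +(17.1)(0.0699) = +1.195 N·m.
Net torque τ = 6.701 N·m.
α = τ/I = 6.701/0.02657 = 252.2 rad/s².

α ≈ 252 rad/s², counterclockwise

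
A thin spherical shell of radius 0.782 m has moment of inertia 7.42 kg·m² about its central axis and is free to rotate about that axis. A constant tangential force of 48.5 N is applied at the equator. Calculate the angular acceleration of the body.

α ≈ 5.11 rad/s²

τ = F R = (48.5)(0.782) = 37.93 N·m.
Newton's second law for rotation, τ = Iα, gives α = τ/I = 37.93/7.420 = 5.111 rad/s².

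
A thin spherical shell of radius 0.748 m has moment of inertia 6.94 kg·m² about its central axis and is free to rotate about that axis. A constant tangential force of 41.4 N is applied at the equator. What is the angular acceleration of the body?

τ = F R = (41.4)(0.748) = 30.97 N·m.
From τ = Iα: α = 30.97/6.940 = 4.462 rad/s².

α ≈ 4.46 rad/s²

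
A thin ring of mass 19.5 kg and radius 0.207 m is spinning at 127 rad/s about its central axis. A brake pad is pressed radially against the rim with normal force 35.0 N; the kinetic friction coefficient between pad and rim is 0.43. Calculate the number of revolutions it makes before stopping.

I = MR² = (19.5)(0.207)² = 0.8356 kg·m².
Friction force f = μN = (0.43)(35.0) = 15.05 N at the rim; torque magnitude τ = fR = 3.115 N·m, opposing ω.
|α| = τ/I = 3.115/0.8356 = 3.728 rad/s² (deceleration).
ω² = ω₀² − 2|α|θ with ω = 0 ⇒ θ = ω₀²/(2|α|) = 2163 rad = 344.2 rev.

≈ 344 revolutions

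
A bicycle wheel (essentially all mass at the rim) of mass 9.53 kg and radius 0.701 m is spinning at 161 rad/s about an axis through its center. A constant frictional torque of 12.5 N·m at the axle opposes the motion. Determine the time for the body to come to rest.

I = MR² = (9.53)(0.701)² = 4.683 kg·m².
The net torque has magnitude 12.5 N·m, opposing ω.
|α| = τ/I = 12.50/4.683 = 2.669 rad/s² (deceleration).
0 = ω₀ − |α|t ⇒ t = ω₀/|α| = 161/2.669 = 60.32 s.

t ≈ 60.3 s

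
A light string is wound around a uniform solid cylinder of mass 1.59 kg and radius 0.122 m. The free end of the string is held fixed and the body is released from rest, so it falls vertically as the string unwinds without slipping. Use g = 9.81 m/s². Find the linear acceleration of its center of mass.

a ≈ 6.54 m/s²

Translation: Mg − T = Ma. Rotation about the center: TR = Iα with I = ½MR².
With a = αR: T = (I/R²)a = (1/2)M a, so Mg = (1 + 0.5000)Ma.
a = g/(1 + 0.5000) = 9.81/1.500 = 6.540 m/s².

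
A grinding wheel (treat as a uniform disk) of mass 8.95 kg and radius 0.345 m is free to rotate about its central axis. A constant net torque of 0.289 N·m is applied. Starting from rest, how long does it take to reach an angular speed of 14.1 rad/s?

t ≈ 26.0 s

I = ½MR² = (1/2)(8.95)(0.345)² = 0.5326 kg·m².
α = τ/I = 0.289/0.5326 = 0.5426 rad/s².
ω = αt ⇒ t = ω/α = 14.1/0.5426 = 25.99 s.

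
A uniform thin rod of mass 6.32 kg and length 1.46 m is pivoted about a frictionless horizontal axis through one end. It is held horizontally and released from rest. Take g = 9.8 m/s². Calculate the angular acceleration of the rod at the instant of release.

About the pivot, I = (1/3)ML² = (1/3)(6.32)(1.46)² = 4.491 kg·m².
The weight acts at the center, a distance L/2 = 0.7300 m from the pivot; τ = Mg(L/2) = 45.21 N·m.
α = τ/I = 45.21/4.491 = 10.07 rad/s².

α ≈ 10.1 rad/s²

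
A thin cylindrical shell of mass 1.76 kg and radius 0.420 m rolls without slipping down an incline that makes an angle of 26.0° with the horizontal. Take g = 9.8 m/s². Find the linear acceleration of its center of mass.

a ≈ 2.15 m/s²

Translation along the incline: Mg sinθ − f = Ma.
Rotation about the center: fR = Iα with I = MR². No-slip gives a = αR, so f = (I/R²)a = M a.
Substituting: Mg sinθ = (1 + 1.000)Ma, so a = g sinθ/(1 + 1.000) = (9.8) sin 26.0° / 2.000 = 2.148 m/s².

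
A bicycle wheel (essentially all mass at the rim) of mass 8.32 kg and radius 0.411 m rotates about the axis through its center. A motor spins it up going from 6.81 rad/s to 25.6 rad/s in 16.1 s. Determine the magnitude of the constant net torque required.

I = MR² = (8.32)(0.411)² = 1.405 kg·m².
α = Δω/Δt = (25.6 − 6.81)/16.1 = 1.167 rad/s².
τ = Iα = (1.405)(1.167) = 1.640 N·m.

τ ≈ 1.64 N·m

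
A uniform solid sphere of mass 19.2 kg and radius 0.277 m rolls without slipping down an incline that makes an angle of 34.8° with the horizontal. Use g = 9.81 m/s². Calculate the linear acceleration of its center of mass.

Translation along the incline: Mg sinθ − f = Ma.
Rotation about the center: fR = Iα with I = (2/5)MR². No-slip gives a = αR, so f = (I/R²)a = (2/5)M a.
Substituting: Mg sinθ = (1 + 0.4000)Ma, so a = g sinθ/(1 + 0.4000) = (9.81) sin 34.8° / 1.400 = 3.999 m/s².

a ≈ 4.00 m/s²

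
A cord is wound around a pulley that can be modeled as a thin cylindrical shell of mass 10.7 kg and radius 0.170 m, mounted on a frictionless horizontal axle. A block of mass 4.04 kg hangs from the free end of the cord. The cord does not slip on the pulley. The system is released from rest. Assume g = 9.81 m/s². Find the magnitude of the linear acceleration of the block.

a ≈ 2.69 m/s²

I = MR² = (10.7)(0.170)² = 0.3092 kg·m².
Block: mg − T = ma. Pulley: TR = Iα. No-slip: a = αR, so T = (I/R²)a = 10.70·a.
Then mg = (m + 10.70)a, so a = (4.04)(9.81)/(4.04 + 10.70) = 2.689 m/s².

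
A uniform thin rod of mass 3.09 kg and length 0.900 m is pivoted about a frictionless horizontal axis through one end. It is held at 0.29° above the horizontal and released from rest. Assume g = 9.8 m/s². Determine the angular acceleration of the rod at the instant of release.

About the pivot, I = (1/3)ML² = (1/3)(3.09)(0.900)² = 0.8343 kg·m².
The weight acts at the center, a distance L/2 = 0.4500 m from the pivot; τ = Mg(L/2) cos 0.29° = 13.63 N·m.
α = τ/I = 13.63/0.8343 = 16.33 rad/s².

α ≈ 16.3 rad/s²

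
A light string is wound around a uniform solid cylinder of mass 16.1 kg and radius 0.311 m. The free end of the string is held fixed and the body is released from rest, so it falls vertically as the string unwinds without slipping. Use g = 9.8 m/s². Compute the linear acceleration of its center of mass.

a ≈ 6.53 m/s²

Translation: Mg − T = Ma. Rotation about the center: TR = Iα with I = ½MR².
With a = αR: T = (I/R²)a = (1/2)M a, so Mg = (1 + 0.5000)Ma.
a = g/(1 + 0.5000) = 9.8/1.500 = 6.533 m/s².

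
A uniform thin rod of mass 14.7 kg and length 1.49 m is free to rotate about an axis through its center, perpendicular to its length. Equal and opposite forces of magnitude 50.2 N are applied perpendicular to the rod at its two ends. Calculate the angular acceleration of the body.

α ≈ 27.5 rad/s²

I = (1/12)ML² = (1/12)(14.7)(1.49)² = 2.720 kg·m².
The couple gives τ = F·(L/2) + F·(L/2) = F L = (50.2)(1.49) = 74.80 N·m.
From τ = Iα: α = 74.80/2.720 = 27.50 rad/s².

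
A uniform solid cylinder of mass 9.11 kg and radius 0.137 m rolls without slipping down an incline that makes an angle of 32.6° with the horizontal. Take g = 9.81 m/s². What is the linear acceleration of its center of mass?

Translation along the incline: Mg sinθ − f = Ma.
Rotation about the center: fR = Iα with I = ½MR². No-slip gives a = αR, so f = (I/R²)a = (1/2)M a.
Substituting: Mg sinθ = (1 + 0.5000)Ma, so a = g sinθ/(1 + 0.5000) = (9.81) sin 32.6° / 1.500 = 3.524 m/s².

a ≈ 3.52 m/s²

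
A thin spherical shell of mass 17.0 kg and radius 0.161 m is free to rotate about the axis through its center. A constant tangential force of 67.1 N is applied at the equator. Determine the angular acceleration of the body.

I = (2/3)MR² = (2/3)(17.0)(0.161)² = 0.2938 kg·m².
τ = F R = (67.1)(0.161) = 10.80 N·m.
From τ = Iα: α = 10.80/0.2938 = 36.77 rad/s².

α ≈ 36.8 rad/s²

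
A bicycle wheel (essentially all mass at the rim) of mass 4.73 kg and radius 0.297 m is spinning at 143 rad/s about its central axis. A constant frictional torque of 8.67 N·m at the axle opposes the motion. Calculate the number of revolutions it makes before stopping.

≈ 78.3 revolutions

I = MR² = (4.73)(0.297)² = 0.4172 kg·m².
The net torque has magnitude 8.67 N·m, opposing ω.
|α| = τ/I = 8.670/0.4172 = 20.78 rad/s² (deceleration).
ω² = ω₀² − 2|α|θ with ω = 0 ⇒ θ = ω₀²/(2|α|) = 492.0 rad = 78.31 rev.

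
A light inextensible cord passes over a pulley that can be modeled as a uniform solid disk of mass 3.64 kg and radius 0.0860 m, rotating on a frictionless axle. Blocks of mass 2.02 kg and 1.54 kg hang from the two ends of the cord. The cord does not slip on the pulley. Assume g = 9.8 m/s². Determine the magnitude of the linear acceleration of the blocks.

I = ½MR² = (1/2)(3.64)(0.0860)² = 0.01346 kg·m².
Heavier block: m₁g − T₁ = m₁a. Lighter block: T₂ − m₂g = m₂a.
Pulley: (T₁ − T₂)R = Iα = I(a/R), so T₁ − T₂ = (I/R²)a = (1/2)M_p a = 1.820·a.
Adding the three: (m₁ − m₂)g = (m₁ + m₂ + 1.820)a, so a = (2.02 − 1.54)(9.8)/(2.02 + 1.54 + 1.820) = 0.8743 m/s².

a ≈ 0.874 m/s²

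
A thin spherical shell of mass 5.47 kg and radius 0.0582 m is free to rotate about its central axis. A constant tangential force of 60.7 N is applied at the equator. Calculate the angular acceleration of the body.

I = (2/3)MR² = (2/3)(5.47)(0.0582)² = 0.01235 kg·m².
τ = F R = (60.7)(0.0582) = 3.533 N·m.
Newton's second law for rotation, τ = Iα, gives α = τ/I = 3.533/0.01235 = 286.0 rad/s².

α ≈ 286 rad/s²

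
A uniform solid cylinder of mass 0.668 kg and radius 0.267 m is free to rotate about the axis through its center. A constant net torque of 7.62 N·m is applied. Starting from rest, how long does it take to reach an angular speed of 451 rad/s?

t ≈ 1.41 s

I = ½MR² = (1/2)(0.668)(0.267)² = 0.02381 kg·m².
α = τ/I = 7.62/0.02381 = 320.0 rad/s².
ω = αt ⇒ t = ω/α = 451/320.0 = 1.409 s.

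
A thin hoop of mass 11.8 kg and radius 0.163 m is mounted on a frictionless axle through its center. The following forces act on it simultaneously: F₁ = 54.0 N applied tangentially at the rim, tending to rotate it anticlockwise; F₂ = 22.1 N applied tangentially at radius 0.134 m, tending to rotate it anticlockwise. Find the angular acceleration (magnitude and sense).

α ≈ 37.5 rad/s², anticlockwise

I = MR² = (11.8)(0.163)² = 0.3135 kg·m².
Taking anticlockwise as positive: τ₁ = +(54.0)(0.163) = +8.802 N·m; τ₂ = +(22.1)(0.134) = +2.961 N·m.
Net torque τ = 11.76 N·m.
α = τ/I = 11.76/0.3135 = 37.52 rad/s².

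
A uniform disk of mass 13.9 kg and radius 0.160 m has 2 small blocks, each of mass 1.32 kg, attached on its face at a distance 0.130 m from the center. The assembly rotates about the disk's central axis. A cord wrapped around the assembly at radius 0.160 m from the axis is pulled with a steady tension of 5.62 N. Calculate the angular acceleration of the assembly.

α ≈ 4.04 rad/s²

I_disk = ½MR² = ½(13.9)(0.160)² = 0.1779 kg·m².
I_blocks = 2·m·r² = 2(1.32)(0.130)² = 0.04462 kg·m².
Total I = 0.2225 kg·m².
τ = F r = (5.62)(0.160) = 0.8992 N·m.
α = τ/I = 0.8992/0.2225 = 4.041 rad/s².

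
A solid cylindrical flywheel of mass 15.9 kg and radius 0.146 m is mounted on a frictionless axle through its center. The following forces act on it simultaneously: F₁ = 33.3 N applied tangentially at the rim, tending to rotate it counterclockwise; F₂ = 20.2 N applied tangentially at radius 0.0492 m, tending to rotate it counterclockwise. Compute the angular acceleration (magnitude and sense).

I = ½MR² = (1/2)(15.9)(0.146)² = 0.1695 kg·m².
Taking counterclockwise as positive: τ₁ = +(33.3)(0.146) = +4.862 N·m; τ₂ = +(20.2)(0.0492) = +0.9938 N·m.
Net torque τ = 5.856 N·m.
α = τ/I = 5.856/0.1695 = 34.55 rad/s².

α ≈ 34.6 rad/s², counterclockwise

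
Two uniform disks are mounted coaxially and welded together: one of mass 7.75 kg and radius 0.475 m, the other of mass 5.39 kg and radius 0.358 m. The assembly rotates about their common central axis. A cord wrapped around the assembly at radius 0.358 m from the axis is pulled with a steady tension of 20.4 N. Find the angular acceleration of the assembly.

α ≈ 5.99 rad/s²

I = ½M₁R₁² + ½M₂R₂² = ½(7.75)(0.475)² + ½(5.39)(0.358)² = 1.220 kg·m².
τ = F r = (20.4)(0.358) = 7.303 N·m.
α = τ/I = 7.303/1.220 = 5.988 rad/s².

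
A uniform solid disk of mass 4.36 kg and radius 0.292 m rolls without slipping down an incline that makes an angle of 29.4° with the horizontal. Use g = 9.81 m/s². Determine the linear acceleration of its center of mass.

a ≈ 3.21 m/s²

Translation along the incline: Mg sinθ − f = Ma.
Rotation about the center: fR = Iα with I = ½MR². No-slip gives a = αR, so f = (I/R²)a = (1/2)M a.
Substituting: Mg sinθ = (1 + 0.5000)Ma, so a = g sinθ/(1 + 0.5000) = (9.81) sin 29.4° / 1.500 = 3.211 m/s².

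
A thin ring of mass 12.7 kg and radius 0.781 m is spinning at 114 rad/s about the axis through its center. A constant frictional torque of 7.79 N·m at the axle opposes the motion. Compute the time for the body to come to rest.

t ≈ 113 s

I = MR² = (12.7)(0.781)² = 7.747 kg·m².
The net torque has magnitude 7.79 N·m, opposing ω.
|α| = τ/I = 7.790/7.747 = 1.006 rad/s² (deceleration).
0 = ω₀ − |α|t ⇒ t = ω₀/|α| = 114/1.006 = 113.4 s.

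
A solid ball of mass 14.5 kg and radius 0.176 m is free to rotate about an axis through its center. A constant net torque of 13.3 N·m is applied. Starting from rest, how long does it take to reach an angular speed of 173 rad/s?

t ≈ 2.34 s

I = (2/5)MR² = (2/5)(14.5)(0.176)² = 0.1797 kg·m².
α = τ/I = 13.3/0.1797 = 74.03 rad/s².
ω = αt ⇒ t = ω/α = 173/74.03 = 2.337 s.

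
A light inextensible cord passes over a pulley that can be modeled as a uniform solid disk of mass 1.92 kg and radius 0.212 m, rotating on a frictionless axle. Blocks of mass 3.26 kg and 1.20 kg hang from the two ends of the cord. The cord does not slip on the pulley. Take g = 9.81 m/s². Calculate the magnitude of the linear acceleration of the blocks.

I = ½MR² = (1/2)(1.92)(0.212)² = 0.04315 kg·m².
Heavier block: m₁g − T₁ = m₁a. Lighter block: T₂ − m₂g = m₂a.
Pulley: (T₁ − T₂)R = Iα = I(a/R), so T₁ − T₂ = (I/R²)a = (1/2)M_p a = 0.9600·a.
Adding the three: (m₁ − m₂)g = (m₁ + m₂ + 0.9600)a, so a = (3.26 − 1.20)(9.81)/(3.26 + 1.20 + 0.9600) = 3.729 m/s².

a ≈ 3.73 m/s²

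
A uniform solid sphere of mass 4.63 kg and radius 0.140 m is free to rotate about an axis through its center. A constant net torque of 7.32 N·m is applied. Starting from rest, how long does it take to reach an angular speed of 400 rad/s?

t ≈ 1.98 s

I = (2/5)MR² = (2/5)(4.63)(0.140)² = 0.03630 kg·m².
α = τ/I = 7.32/0.03630 = 201.7 rad/s².
ω = αt ⇒ t = ω/α = 400/201.7 = 1.984 s.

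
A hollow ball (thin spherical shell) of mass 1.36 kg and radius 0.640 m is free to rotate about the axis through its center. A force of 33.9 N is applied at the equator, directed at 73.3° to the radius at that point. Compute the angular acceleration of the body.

I = (2/3)MR² = (2/3)(1.36)(0.640)² = 0.3714 kg·m².
Only the tangential component produces torque: τ = F R sinθ = (33.9)(0.640) sin 73.3° = 20.78 N·m.
From τ = Iα: α = 20.78/0.3714 = 55.96 rad/s².

α ≈ 56.0 rad/s²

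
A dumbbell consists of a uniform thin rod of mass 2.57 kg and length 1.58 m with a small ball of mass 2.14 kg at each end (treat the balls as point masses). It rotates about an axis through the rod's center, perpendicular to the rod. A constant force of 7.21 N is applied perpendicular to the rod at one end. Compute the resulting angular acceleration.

I_rod = (1/12)ML² = (1/12)(2.57)(1.58)² = 0.5346 kg·m².
I_balls = 2·m·(L/2)² = 2(2.14)(0.7900)² = 2.671 kg·m².
Total I = 3.206 kg·m².
τ = F·(L/2) = (7.21)(0.790) = 5.696 N·m.
α = τ/I = 5.696/3.206 = 1.777 rad/s².

α ≈ 1.78 rad/s²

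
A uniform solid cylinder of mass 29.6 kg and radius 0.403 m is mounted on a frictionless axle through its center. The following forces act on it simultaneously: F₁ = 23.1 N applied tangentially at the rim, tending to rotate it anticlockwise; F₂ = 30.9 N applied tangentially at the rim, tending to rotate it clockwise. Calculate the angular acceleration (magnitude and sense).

I = ½MR² = (1/2)(29.6)(0.403)² = 2.404 kg·m².
Taking anticlockwise as positive: τ₁ = +(23.1)(0.403) = +9.309 N·m; τ₂ = −(30.9)(0.403) = −12.45 N·m.
Net torque τ = -3.143 N·m.
α = τ/I = -3.143/2.404 = -1.308 rad/s².

α ≈ 1.31 rad/s², clockwise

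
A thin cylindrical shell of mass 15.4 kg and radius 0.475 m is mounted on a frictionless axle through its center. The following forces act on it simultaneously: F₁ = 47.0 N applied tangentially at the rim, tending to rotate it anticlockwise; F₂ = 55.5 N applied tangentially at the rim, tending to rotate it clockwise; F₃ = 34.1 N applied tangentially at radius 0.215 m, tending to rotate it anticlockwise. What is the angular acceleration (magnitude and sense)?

I = MR² = (15.4)(0.475)² = 3.475 kg·m².
Taking anticlockwise as positive: τ₁ = +(47.0)(0.475) = +22.32 N·m; τ₂ = −(55.5)(0.475) = −26.36 N·m; τ₃ = +(34.1)(0.215) = +7.332 N·m.
Net torque τ = 3.294 N·m.
α = τ/I = 3.294/3.475 = 0.9480 rad/s².

α ≈ 0.948 rad/s², anticlockwise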